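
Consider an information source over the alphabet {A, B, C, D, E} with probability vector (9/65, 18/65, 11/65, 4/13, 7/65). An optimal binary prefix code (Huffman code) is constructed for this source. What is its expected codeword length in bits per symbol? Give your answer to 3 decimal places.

2.246 bits/symbol

Repeatedly combine the two least-probable nodes; the expected code length is the sum of the merged weights.
merge 7/65 + 9/65 → 16/65
merge 11/65 + 16/65 → 27/65
merge 18/65 + 4/13 → 38/65
merge 27/65 + 38/65 → 1
L = 16/65 + 27/65 + 38/65 + 1 = 146/65 ≈ 2.246 bits/symbol.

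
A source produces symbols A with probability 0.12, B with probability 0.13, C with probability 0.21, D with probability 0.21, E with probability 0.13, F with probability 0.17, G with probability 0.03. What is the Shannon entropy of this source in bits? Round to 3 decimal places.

2.664 bits

H = −Σ pᵢ log₂ pᵢ.
−0.12·log₂(0.12) = 0.3671
−0.13·log₂(0.13) = 0.3826
−0.21·log₂(0.21) = 0.4728
−0.21·log₂(0.21) = 0.4728
−0.13·log₂(0.13) = 0.3826
−0.17·log₂(0.17) = 0.4346
−0.03·log₂(0.03) = 0.1518
Sum ≈ 2.6644 → 2.664 bits.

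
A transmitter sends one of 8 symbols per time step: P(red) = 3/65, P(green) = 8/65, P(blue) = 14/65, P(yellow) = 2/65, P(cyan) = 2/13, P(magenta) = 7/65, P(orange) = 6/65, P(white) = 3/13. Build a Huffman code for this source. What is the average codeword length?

2.8 bits/symbol

Repeatedly combine the two least-probable nodes; the expected code length is the sum of the merged weights.
merge 2/65 + 3/65 → 1/13
merge 1/13 + 6/65 → 11/65
merge 7/65 + 8/65 → 3/13
merge 2/13 + 11/65 → 21/65
merge 14/65 + 3/13 → 29/65
merge 3/13 + 21/65 → 36/65
merge 29/65 + 36/65 → 1
L = 1/13 + 11/65 + 3/13 + 21/65 + 29/65 + 36/65 + 1 = 14/5 = 2.8 bits/symbol.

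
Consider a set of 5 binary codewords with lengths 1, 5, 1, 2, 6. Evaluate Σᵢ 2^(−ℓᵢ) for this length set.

With common denominator 2^6 = 64: Σ 2^(−ℓᵢ) = 32/64 + 2/64 + 32/64 + 16/64 + 1/64 = 83/64 = 1.296875.

1.296875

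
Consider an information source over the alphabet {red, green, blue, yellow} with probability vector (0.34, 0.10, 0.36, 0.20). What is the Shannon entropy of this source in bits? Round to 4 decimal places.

H = −Σ pᵢ log₂ pᵢ.
−0.34·log₂(0.34) = 0.5292
−0.10·log₂(0.10) = 0.3322
−0.36·log₂(0.36) = 0.5306
−0.20·log₂(0.20) = 0.4644
Sum ≈ 1.8564 → 1.8564 bits.

1.8564 bits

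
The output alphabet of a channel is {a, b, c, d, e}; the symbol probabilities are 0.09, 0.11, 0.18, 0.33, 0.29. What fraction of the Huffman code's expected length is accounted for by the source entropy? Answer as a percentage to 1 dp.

Entropy H = −Σ p log₂ p ≈ 2.1540 bits.
Huffman merges: 9/100+11/100→1/5; 9/50+1/5→19/50; 29/100+33/100→31/50; 19/50+31/50→1. L = 11/5 ≈ 2.2000.
Efficiency = H/L = 2.1540/2.2000 = 97.9%.

97.9%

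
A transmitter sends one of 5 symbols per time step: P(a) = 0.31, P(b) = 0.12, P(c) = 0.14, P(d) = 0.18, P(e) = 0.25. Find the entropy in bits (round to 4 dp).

2.2333 bits

H = −Σ pᵢ log₂ pᵢ.
−0.31·log₂(0.31) = 0.5238
−0.12·log₂(0.12) = 0.3671
−0.14·log₂(0.14) = 0.3971
−0.18·log₂(0.18) = 0.4453
−0.25·log₂(0.25) = 0.5000
Sum ≈ 2.2333 → 2.2333 bits.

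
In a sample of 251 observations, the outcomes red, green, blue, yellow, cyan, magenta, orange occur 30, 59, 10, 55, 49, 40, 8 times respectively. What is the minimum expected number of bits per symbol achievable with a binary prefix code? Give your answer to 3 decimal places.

2.614 bits/symbol

Probabilities are the counts divided by 251.
Repeatedly combine the two least-probable nodes; the expected code length is the sum of the merged weights.
merge 8/251 + 10/251 → 18/251
merge 18/251 + 30/251 → 48/251
merge 40/251 + 48/251 → 88/251
merge 49/251 + 55/251 → 104/251
merge 59/251 + 88/251 → 147/251
merge 104/251 + 147/251 → 1
L = 18/251 + 48/251 + 88/251 + 104/251 + 147/251 + 1 = 656/251 ≈ 2.614 bits/symbol.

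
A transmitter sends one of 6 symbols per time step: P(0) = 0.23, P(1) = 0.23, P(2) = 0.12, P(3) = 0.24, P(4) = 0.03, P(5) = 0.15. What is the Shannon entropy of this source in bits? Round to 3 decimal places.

H = −Σ pᵢ log₂ pᵢ.
−0.23·log₂(0.23) = 0.4877
−0.23·log₂(0.23) = 0.4877
−0.12·log₂(0.12) = 0.3671
−0.24·log₂(0.24) = 0.4941
−0.03·log₂(0.03) = 0.1518
−0.15·log₂(0.15) = 0.4105
Sum ≈ 2.3988 → 2.399 bits.

2.399 bits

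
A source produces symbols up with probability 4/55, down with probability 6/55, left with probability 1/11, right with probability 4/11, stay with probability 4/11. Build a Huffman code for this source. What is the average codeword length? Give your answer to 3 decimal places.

Repeatedly combine the two least-probable nodes; the expected code length is the sum of the merged weights.
merge 4/55 + 1/11 → 9/55
merge 6/55 + 9/55 → 3/11
merge 3/11 + 4/11 → 7/11
merge 4/11 + 7/11 → 1
L = 9/55 + 3/11 + 7/11 + 1 = 114/55 ≈ 2.073 bits/symbol.

2.073 bits/symbol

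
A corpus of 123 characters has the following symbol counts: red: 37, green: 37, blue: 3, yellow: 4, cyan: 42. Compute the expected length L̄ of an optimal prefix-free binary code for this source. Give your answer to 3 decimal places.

2.057 bits/symbol

Probabilities are the counts divided by 123.
Repeatedly combine the two least-probable nodes; the expected code length is the sum of the merged weights.
merge 1/41 + 4/123 → 7/123
merge 7/123 + 37/123 → 44/123
merge 37/123 + 14/41 → 79/123
merge 44/123 + 79/123 → 1
L = 7/123 + 44/123 + 79/123 + 1 = 253/123 ≈ 2.057 bits/symbol.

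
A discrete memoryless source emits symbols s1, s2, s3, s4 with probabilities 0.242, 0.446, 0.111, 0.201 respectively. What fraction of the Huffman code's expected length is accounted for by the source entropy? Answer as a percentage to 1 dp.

Entropy H = −Σ p log₂ p ≈ 1.8322 bits.
Huffman merges: 111/1000+201/1000→39/125; 121/500+39/125→277/500; 223/500+277/500→1. L = 933/500 ≈ 1.8660.
Efficiency = H/L = 1.8322/1.8660 = 98.2%.

98.2%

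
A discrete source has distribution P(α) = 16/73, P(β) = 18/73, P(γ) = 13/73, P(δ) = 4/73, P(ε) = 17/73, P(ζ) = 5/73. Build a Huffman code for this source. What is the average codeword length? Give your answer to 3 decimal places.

2.425 bits/symbol

Repeatedly combine the two least-probable nodes; the expected code length is the sum of the merged weights.
merge 4/73 + 5/73 → 9/73
merge 9/73 + 13/73 → 22/73
merge 16/73 + 17/73 → 33/73
merge 18/73 + 22/73 → 40/73
merge 33/73 + 40/73 → 1
L = 9/73 + 22/73 + 33/73 + 40/73 + 1 = 177/73 ≈ 2.425 bits/symbol.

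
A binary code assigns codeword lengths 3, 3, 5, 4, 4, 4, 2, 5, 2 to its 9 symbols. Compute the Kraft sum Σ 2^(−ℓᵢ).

1

With common denominator 2^5 = 32: Σ 2^(−ℓᵢ) = 4/32 + 4/32 + 1/32 + 2/32 + 2/32 + 2/32 + 8/32 + 1/32 + 8/32 = 32/32 = 1.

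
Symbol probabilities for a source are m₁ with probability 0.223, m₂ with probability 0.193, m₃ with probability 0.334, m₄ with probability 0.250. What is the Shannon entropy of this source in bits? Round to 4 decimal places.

H = −Σ pᵢ log₂ pᵢ.
−0.223·log₂(0.223) = 0.4828
−0.193·log₂(0.193) = 0.4581
−0.334·log₂(0.334) = 0.5284
−0.250·log₂(0.250) = 0.5000
Sum ≈ 1.9692 → 1.9692 bits.

1.9692 bits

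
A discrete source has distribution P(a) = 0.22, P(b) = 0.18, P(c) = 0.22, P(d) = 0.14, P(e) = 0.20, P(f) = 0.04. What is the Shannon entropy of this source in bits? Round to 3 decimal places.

2.454 bits

H = −Σ pᵢ log₂ pᵢ.
−0.22·log₂(0.22) = 0.4806
−0.18·log₂(0.18) = 0.4453
−0.22·log₂(0.22) = 0.4806
−0.14·log₂(0.14) = 0.3971
−0.20·log₂(0.20) = 0.4644
−0.04·log₂(0.04) = 0.1858
Sum ≈ 2.4537 → 2.454 bits.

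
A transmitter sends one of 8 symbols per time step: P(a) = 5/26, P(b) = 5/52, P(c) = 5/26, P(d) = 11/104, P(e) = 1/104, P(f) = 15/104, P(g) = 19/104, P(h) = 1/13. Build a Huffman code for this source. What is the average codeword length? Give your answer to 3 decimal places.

2.885 bits/symbol

Repeatedly combine the two least-probable nodes; the expected code length is the sum of the merged weights.
merge 1/104 + 1/13 → 9/104
merge 9/104 + 5/52 → 19/104
merge 11/104 + 15/104 → 1/4
merge 19/104 + 19/104 → 19/52
merge 5/26 + 5/26 → 5/13
merge 1/4 + 19/52 → 8/13
merge 5/13 + 8/13 → 1
L = 9/104 + 19/104 + 1/4 + 19/52 + 5/13 + 8/13 + 1 = 75/26 ≈ 2.885 bits/symbol.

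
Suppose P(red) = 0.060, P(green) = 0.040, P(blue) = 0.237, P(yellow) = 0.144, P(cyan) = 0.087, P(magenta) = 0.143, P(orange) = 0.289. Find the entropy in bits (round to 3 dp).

2.549 bits

H = −Σ pᵢ log₂ pᵢ.
−0.060·log₂(0.060) = 0.2435
−0.040·log₂(0.040) = 0.1858
−0.237·log₂(0.237) = 0.4923
−0.144·log₂(0.144) = 0.4026
−0.087·log₂(0.087) = 0.3065
−0.143·log₂(0.143) = 0.4012
−0.289·log₂(0.289) = 0.5176
Sum ≈ 2.5494 → 2.549 bits.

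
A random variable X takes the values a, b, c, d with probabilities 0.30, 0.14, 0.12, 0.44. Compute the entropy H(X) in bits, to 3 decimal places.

1.806 bits

H = −Σ pᵢ log₂ pᵢ.
−0.30·log₂(0.30) = 0.5211
−0.14·log₂(0.14) = 0.3971
−0.12·log₂(0.12) = 0.3671
−0.44·log₂(0.44) = 0.5211
Sum ≈ 1.8064 → 1.806 bits.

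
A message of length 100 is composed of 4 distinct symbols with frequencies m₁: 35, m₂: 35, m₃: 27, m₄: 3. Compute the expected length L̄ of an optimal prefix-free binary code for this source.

1.95 bits/symbol

Probabilities are the counts divided by 100.
Repeatedly combine the two least-probable nodes; the expected code length is the sum of the merged weights.
merge 3/100 + 27/100 → 3/10
merge 3/10 + 7/20 → 13/20
merge 7/20 + 13/20 → 1
L = 3/10 + 13/20 + 1 = 39/20 = 1.95 bits/symbol.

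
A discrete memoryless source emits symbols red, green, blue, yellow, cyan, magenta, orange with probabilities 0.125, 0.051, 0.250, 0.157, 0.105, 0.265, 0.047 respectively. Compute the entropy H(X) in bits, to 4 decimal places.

H = −Σ pᵢ log₂ pᵢ.
−0.125·log₂(0.125) = 0.3750
−0.051·log₂(0.051) = 0.2190
−0.250·log₂(0.250) = 0.5000
−0.157·log₂(0.157) = 0.4194
−0.105·log₂(0.105) = 0.3414
−0.265·log₂(0.265) = 0.5077
−0.047·log₂(0.047) = 0.2073
Sum ≈ 2.5698 → 2.5698 bits.

2.5698 bits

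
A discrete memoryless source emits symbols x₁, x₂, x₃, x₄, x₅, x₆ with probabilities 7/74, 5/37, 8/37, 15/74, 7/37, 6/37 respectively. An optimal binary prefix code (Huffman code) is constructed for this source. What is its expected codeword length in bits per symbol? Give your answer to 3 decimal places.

Repeatedly combine the two least-probable nodes; the expected code length is the sum of the merged weights.
merge 7/74 + 5/37 → 17/74
merge 6/37 + 7/37 → 13/37
merge 15/74 + 8/37 → 31/74
merge 17/74 + 13/37 → 43/74
merge 31/74 + 43/74 → 1
L = 17/74 + 13/37 + 31/74 + 43/74 + 1 = 191/74 ≈ 2.581 bits/symbol.

2.581 bits/symbol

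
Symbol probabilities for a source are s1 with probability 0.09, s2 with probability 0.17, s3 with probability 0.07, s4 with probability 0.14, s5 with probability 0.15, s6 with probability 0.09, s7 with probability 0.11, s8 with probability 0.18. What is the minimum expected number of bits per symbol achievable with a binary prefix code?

Repeatedly combine the two least-probable nodes; the expected code length is the sum of the merged weights.
merge 7/100 + 9/100 → 4/25
merge 9/100 + 11/100 → 1/5
merge 7/50 + 3/20 → 29/100
merge 4/25 + 17/100 → 33/100
merge 9/50 + 1/5 → 19/50
merge 29/100 + 33/100 → 31/50
merge 19/50 + 31/50 → 1
L = 4/25 + 1/5 + 29/100 + 33/100 + 19/50 + 31/50 + 1 = 149/50 = 2.98 bits/symbol.

2.98 bits/symbol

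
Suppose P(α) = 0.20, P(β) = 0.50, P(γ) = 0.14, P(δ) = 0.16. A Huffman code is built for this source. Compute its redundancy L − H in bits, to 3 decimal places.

Entropy H = −Σ p log₂ p ≈ 1.7845 bits.
Huffman merges: 7/50+4/25→3/10; 1/5+3/10→1/2; 1/2+1/2→1. L = 9/5 ≈ 1.8000.
L − H = 1.8000 − 1.7845 = 0.015 bits.

0.015 bits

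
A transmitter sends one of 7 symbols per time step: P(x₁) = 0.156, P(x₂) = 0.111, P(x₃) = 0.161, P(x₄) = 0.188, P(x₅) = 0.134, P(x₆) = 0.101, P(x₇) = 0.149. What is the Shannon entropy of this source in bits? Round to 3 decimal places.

H = −Σ pᵢ log₂ pᵢ.
−0.156·log₂(0.156) = 0.4181
−0.111·log₂(0.111) = 0.3520
−0.161·log₂(0.161) = 0.4242
−0.188·log₂(0.188) = 0.4533
−0.134·log₂(0.134) = 0.3886
−0.101·log₂(0.101) = 0.3341
−0.149·log₂(0.149) = 0.4092
Sum ≈ 2.7795 → 2.780 bits.

2.780 bits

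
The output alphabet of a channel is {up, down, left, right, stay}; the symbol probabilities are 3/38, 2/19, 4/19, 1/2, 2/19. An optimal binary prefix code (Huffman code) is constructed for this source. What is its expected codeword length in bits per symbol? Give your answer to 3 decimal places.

Repeatedly combine the two least-probable nodes; the expected code length is the sum of the merged weights.
merge 3/38 + 2/19 → 7/38
merge 2/19 + 7/38 → 11/38
merge 4/19 + 11/38 → 1/2
merge 1/2 + 1/2 → 1
L = 7/38 + 11/38 + 1/2 + 1 = 75/38 ≈ 1.974 bits/symbol.

1.974 bits/symbol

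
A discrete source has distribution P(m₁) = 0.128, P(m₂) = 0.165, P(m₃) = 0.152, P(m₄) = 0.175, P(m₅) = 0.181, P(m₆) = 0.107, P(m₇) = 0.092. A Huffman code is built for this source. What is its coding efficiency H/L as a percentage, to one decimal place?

Entropy H = −Σ p log₂ p ≈ 2.7697 bits.
Huffman merges: 23/250+107/1000→199/1000; 16/125+19/125→7/25; 33/200+7/40→17/50; 181/1000+199/1000→19/50; 7/25+17/50→31/50; 19/50+31/50→1. L = 2819/1000 ≈ 2.8190.
Efficiency = H/L = 2.7697/2.8190 = 98.3%.

98.3%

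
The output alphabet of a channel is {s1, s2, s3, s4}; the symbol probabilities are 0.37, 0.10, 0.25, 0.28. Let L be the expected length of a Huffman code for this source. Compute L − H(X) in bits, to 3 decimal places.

Entropy H = −Σ p log₂ p ≈ 1.8771 bits.
Huffman merges: 1/10+1/4→7/20; 7/25+7/20→63/100; 37/100+63/100→1. L = 99/50 ≈ 1.9800.
L − H = 1.9800 − 1.8771 = 0.103 bits.

0.103 bits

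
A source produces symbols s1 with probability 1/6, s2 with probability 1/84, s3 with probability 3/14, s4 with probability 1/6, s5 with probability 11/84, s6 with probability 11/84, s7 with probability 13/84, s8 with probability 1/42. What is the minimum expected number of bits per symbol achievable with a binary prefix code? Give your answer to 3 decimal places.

2.821 bits/symbol

Repeatedly combine the two least-probable nodes; the expected code length is the sum of the merged weights.
merge 1/84 + 1/42 → 1/28
merge 1/28 + 11/84 → 1/6
merge 11/84 + 13/84 → 2/7
merge 1/6 + 1/6 → 1/3
merge 1/6 + 3/14 → 8/21
merge 2/7 + 1/3 → 13/21
merge 8/21 + 13/21 → 1
L = 1/28 + 1/6 + 2/7 + 1/3 + 8/21 + 13/21 + 1 = 79/28 ≈ 2.821 bits/symbol.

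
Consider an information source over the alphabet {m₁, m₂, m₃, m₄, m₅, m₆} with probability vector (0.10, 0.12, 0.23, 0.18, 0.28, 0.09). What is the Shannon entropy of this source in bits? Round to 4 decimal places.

2.4591 bits

H = −Σ pᵢ log₂ pᵢ.
−0.10·log₂(0.10) = 0.3322
−0.12·log₂(0.12) = 0.3671
−0.23·log₂(0.23) = 0.4877
−0.18·log₂(0.18) = 0.4453
−0.28·log₂(0.28) = 0.5142
−0.09·log₂(0.09) = 0.3127
Sum ≈ 2.4591 → 2.4591 bits.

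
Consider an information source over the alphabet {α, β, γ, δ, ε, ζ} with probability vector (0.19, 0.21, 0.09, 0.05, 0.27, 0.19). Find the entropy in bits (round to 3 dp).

2.422 bits

H = −Σ pᵢ log₂ pᵢ.
−0.19·log₂(0.19) = 0.4552
−0.21·log₂(0.21) = 0.4728
−0.09·log₂(0.09) = 0.3127
−0.05·log₂(0.05) = 0.2161
−0.27·log₂(0.27) = 0.5100
−0.19·log₂(0.19) = 0.4552
Sum ≈ 2.4220 → 2.422 bits.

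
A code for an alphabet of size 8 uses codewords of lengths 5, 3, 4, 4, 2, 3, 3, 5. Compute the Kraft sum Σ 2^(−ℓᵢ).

With common denominator 2^5 = 32: Σ 2^(−ℓᵢ) = 1/32 + 4/32 + 2/32 + 2/32 + 8/32 + 4/32 + 4/32 + 1/32 = 26/32 = 0.8125.

0.8125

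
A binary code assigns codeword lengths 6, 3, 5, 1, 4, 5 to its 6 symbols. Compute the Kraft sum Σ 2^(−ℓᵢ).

With common denominator 2^6 = 64: Σ 2^(−ℓᵢ) = 1/64 + 8/64 + 2/64 + 32/64 + 4/64 + 2/64 = 49/64 = 0.765625.

0.765625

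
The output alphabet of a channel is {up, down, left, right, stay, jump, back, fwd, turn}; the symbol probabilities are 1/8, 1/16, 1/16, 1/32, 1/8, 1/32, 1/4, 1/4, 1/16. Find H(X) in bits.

2.8125 bits

Each probability is a power of 1/2, so log₂(1/p) is an integer.
H = Σ p·log₂(1/p) = 1/8·3 + 1/16·4 + 1/16·4 + 1/32·5 + 1/8·3 + 1/32·5 + 1/4·2 + 1/4·2 + 1/16·4 = 2.8125 bits.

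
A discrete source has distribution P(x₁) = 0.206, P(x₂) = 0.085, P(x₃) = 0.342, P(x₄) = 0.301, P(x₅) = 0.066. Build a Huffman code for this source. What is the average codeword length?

2.151 bits/symbol

Repeatedly combine the two least-probable nodes; the expected code length is the sum of the merged weights.
merge 33/500 + 17/200 → 151/1000
merge 151/1000 + 103/500 → 357/1000
merge 301/1000 + 171/500 → 643/1000
merge 357/1000 + 643/1000 → 1
L = 151/1000 + 357/1000 + 643/1000 + 1 = 2151/1000 = 2.151 bits/symbol.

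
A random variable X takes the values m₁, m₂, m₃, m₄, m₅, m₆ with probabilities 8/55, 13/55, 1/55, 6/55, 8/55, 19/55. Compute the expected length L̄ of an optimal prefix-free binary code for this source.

Repeatedly combine the two least-probable nodes; the expected code length is the sum of the merged weights.
merge 1/55 + 6/55 → 7/55
merge 7/55 + 8/55 → 3/11
merge 8/55 + 13/55 → 21/55
merge 3/11 + 19/55 → 34/55
merge 21/55 + 34/55 → 1
L = 7/55 + 3/11 + 21/55 + 34/55 + 1 = 12/5 = 2.4 bits/symbol.

2.4 bits/symbol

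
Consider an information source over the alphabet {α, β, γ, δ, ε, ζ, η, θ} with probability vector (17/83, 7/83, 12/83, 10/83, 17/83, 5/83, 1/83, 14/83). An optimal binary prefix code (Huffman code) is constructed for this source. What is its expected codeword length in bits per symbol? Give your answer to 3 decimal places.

2.819 bits/symbol

Repeatedly combine the two least-probable nodes; the expected code length is the sum of the merged weights.
merge 1/83 + 5/83 → 6/83
merge 6/83 + 7/83 → 13/83
merge 10/83 + 12/83 → 22/83
merge 13/83 + 14/83 → 27/83
merge 17/83 + 17/83 → 34/83
merge 22/83 + 27/83 → 49/83
merge 34/83 + 49/83 → 1
L = 6/83 + 13/83 + 22/83 + 27/83 + 34/83 + 49/83 + 1 = 234/83 ≈ 2.819 bits/symbol.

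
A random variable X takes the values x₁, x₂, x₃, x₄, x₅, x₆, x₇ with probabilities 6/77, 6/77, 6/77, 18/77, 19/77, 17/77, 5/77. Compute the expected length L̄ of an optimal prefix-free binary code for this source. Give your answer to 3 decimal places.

Repeatedly combine the two least-probable nodes; the expected code length is the sum of the merged weights.
merge 5/77 + 6/77 → 1/7
merge 6/77 + 6/77 → 12/77
merge 1/7 + 12/77 → 23/77
merge 17/77 + 18/77 → 5/11
merge 19/77 + 23/77 → 6/11
merge 5/11 + 6/11 → 1
L = 1/7 + 12/77 + 23/77 + 5/11 + 6/11 + 1 = 200/77 ≈ 2.597 bits/symbol.

2.597 bits/symbol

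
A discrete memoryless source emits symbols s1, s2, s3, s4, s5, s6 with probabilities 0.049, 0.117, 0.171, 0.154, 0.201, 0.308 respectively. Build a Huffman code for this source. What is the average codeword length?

2.486 bits/symbol

Repeatedly combine the two least-probable nodes; the expected code length is the sum of the merged weights.
merge 49/1000 + 117/1000 → 83/500
merge 77/500 + 83/500 → 8/25
merge 171/1000 + 201/1000 → 93/250
merge 77/250 + 8/25 → 157/250
merge 93/250 + 157/250 → 1
L = 83/500 + 8/25 + 93/250 + 157/250 + 1 = 1243/500 = 2.486 bits/symbol.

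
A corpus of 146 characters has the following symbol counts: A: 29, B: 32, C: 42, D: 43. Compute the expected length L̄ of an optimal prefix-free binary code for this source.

2 bits/symbol

Probabilities are the counts divided by 146.
Repeatedly combine the two least-probable nodes; the expected code length is the sum of the merged weights.
merge 29/146 + 16/73 → 61/146
merge 21/73 + 43/146 → 85/146
merge 61/146 + 85/146 → 1
L = 61/146 + 85/146 + 1 = 2 bits/symbol.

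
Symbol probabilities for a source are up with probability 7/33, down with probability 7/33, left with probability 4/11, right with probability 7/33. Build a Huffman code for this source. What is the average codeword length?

2 bits/symbol

Repeatedly combine the two least-probable nodes; the expected code length is the sum of the merged weights.
merge 7/33 + 7/33 → 14/33
merge 7/33 + 4/11 → 19/33
merge 14/33 + 19/33 → 1
L = 14/33 + 19/33 + 1 = 2 bits/symbol.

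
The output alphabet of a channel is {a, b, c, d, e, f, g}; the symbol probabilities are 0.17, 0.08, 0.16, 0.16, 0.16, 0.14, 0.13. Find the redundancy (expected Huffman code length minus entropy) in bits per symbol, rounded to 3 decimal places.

0.055 bits

Entropy H = −Σ p log₂ p ≈ 2.7749 bits.
Huffman merges: 2/25+13/100→21/100; 7/50+4/25→3/10; 4/25+4/25→8/25; 17/100+21/100→19/50; 3/10+8/25→31/50; 19/50+31/50→1. L = 283/100 ≈ 2.8300.
L − H = 2.8300 − 2.7749 = 0.055 bits.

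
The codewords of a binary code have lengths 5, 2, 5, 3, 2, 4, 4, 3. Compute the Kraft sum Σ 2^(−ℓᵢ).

0.9375

With common denominator 2^5 = 32: Σ 2^(−ℓᵢ) = 1/32 + 8/32 + 1/32 + 4/32 + 8/32 + 2/32 + 2/32 + 4/32 = 30/32 = 0.9375.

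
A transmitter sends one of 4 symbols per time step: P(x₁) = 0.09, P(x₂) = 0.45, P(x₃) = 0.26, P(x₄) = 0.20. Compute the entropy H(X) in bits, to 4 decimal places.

1.8007 bits

H = −Σ pᵢ log₂ pᵢ.
−0.09·log₂(0.09) = 0.3127
−0.45·log₂(0.45) = 0.5184
−0.26·log₂(0.26) = 0.5053
−0.20·log₂(0.20) = 0.4644
Sum ≈ 1.8007 → 1.8007 bits.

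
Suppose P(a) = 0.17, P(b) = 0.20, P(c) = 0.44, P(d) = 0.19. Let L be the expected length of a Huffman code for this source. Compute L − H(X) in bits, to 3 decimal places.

0.045 bits

Entropy H = −Σ p log₂ p ≈ 1.8753 bits.
Huffman merges: 17/100+19/100→9/25; 1/5+9/25→14/25; 11/25+14/25→1. L = 48/25 ≈ 1.9200.
L − H = 1.9200 − 1.8753 = 0.045 bits.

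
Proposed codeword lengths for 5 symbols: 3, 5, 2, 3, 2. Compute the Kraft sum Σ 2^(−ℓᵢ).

0.78125

With common denominator 2^5 = 32: Σ 2^(−ℓᵢ) = 4/32 + 1/32 + 8/32 + 4/32 + 8/32 = 25/32 = 0.78125.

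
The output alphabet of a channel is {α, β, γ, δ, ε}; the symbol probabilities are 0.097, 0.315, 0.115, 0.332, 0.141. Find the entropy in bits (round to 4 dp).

H = −Σ pᵢ log₂ pᵢ.
−0.097·log₂(0.097) = 0.3265
−0.315·log₂(0.315) = 0.5250
−0.115·log₂(0.115) = 0.3588
−0.332·log₂(0.332) = 0.5281
−0.141·log₂(0.141) = 0.3985
Sum ≈ 2.1369 → 2.1369 bits.

2.1369 bits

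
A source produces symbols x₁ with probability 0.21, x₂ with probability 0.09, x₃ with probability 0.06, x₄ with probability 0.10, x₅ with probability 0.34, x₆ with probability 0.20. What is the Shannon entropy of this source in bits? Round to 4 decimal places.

2.3548 bits

H = −Σ pᵢ log₂ pᵢ.
−0.21·log₂(0.21) = 0.4728
−0.09·log₂(0.09) = 0.3127
−0.06·log₂(0.06) = 0.2435
−0.10·log₂(0.10) = 0.3322
−0.34·log₂(0.34) = 0.5292
−0.20·log₂(0.20) = 0.4644
Sum ≈ 2.3548 → 2.3548 bits.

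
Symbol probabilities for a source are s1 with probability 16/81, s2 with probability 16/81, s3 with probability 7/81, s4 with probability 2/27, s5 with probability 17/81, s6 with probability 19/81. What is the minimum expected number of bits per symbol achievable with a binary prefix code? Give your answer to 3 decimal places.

Repeatedly combine the two least-probable nodes; the expected code length is the sum of the merged weights.
merge 2/27 + 7/81 → 13/81
merge 13/81 + 16/81 → 29/81
merge 16/81 + 17/81 → 11/27
merge 19/81 + 29/81 → 16/27
merge 11/27 + 16/27 → 1
L = 13/81 + 29/81 + 11/27 + 16/27 + 1 = 68/27 ≈ 2.519 bits/symbol.

2.519 bits/symbol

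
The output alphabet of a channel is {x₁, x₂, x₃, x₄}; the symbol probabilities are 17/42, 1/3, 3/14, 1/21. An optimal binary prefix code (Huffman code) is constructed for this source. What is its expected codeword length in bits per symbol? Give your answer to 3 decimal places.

1.857 bits/symbol

Repeatedly combine the two least-probable nodes; the expected code length is the sum of the merged weights.
merge 1/21 + 3/14 → 11/42
merge 11/42 + 1/3 → 25/42
merge 17/42 + 25/42 → 1
L = 11/42 + 25/42 + 1 = 13/7 ≈ 1.857 bits/symbol.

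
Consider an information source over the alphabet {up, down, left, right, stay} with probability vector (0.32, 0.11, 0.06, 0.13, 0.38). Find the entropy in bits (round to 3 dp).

H = −Σ pᵢ log₂ pᵢ.
−0.32·log₂(0.32) = 0.5260
−0.11·log₂(0.11) = 0.3503
−0.06·log₂(0.06) = 0.2435
−0.13·log₂(0.13) = 0.3826
−0.38·log₂(0.38) = 0.5305
Sum ≈ 2.0330 → 2.033 bits.

2.033 bits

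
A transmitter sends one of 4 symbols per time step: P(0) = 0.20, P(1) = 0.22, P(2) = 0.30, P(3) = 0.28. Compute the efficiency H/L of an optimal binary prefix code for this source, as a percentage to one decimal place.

99.0%

Entropy H = −Σ p log₂ p ≈ 1.9803 bits.
Huffman merges: 1/5+11/50→21/50; 7/25+3/10→29/50; 21/50+29/50→1. L = 2 ≈ 2.0000.
Efficiency = H/L = 1.9803/2.0000 = 99.0%.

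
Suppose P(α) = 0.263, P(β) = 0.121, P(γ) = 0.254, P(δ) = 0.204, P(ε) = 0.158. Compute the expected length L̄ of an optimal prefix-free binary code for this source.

2.279 bits/symbol

Repeatedly combine the two least-probable nodes; the expected code length is the sum of the merged weights.
merge 121/1000 + 79/500 → 279/1000
merge 51/250 + 127/500 → 229/500
merge 263/1000 + 279/1000 → 271/500
merge 229/500 + 271/500 → 1
L = 279/1000 + 229/500 + 271/500 + 1 = 2279/1000 = 2.279 bits/symbol.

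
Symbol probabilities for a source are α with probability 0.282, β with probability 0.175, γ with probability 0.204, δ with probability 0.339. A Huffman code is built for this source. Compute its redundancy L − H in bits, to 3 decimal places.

Entropy H = −Σ p log₂ p ≈ 1.9520 bits.
Huffman merges: 7/40+51/250→379/1000; 141/500+339/1000→621/1000; 379/1000+621/1000→1. L = 2 ≈ 2.0000.
L − H = 2.0000 − 1.9520 = 0.048 bits.

0.048 bits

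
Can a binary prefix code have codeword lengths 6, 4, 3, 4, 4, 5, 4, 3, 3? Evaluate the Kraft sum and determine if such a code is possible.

0.671875; yes

With common denominator 2^6 = 64: Σ 2^(−ℓᵢ) = 1/64 + 4/64 + 8/64 + 4/64 + 4/64 + 2/64 + 4/64 + 8/64 + 8/64 = 43/64 = 0.671875.
Kraft's inequality requires Σ ≤ 1; here Σ = 0.671875 ≤ 1, so such a prefix code exists.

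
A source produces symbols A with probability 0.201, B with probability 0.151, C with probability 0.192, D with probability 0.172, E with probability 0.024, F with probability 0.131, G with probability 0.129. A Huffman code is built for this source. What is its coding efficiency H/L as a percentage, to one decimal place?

Entropy H = −Σ p log₂ p ≈ 2.6654 bits.
Huffman merges: 3/125+129/1000→153/1000; 131/1000+151/1000→141/500; 153/1000+43/250→13/40; 24/125+201/1000→393/1000; 141/500+13/40→607/1000; 393/1000+607/1000→1. L = 69/25 ≈ 2.7600.
Efficiency = H/L = 2.6654/2.7600 = 96.6%.

96.6%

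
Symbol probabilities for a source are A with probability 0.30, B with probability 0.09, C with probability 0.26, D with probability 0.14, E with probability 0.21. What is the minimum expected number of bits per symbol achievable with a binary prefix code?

2.23 bits/symbol

Repeatedly combine the two least-probable nodes; the expected code length is the sum of the merged weights.
merge 9/100 + 7/50 → 23/100
merge 21/100 + 23/100 → 11/25
merge 13/50 + 3/10 → 14/25
merge 11/25 + 14/25 → 1
L = 23/100 + 11/25 + 14/25 + 1 = 223/100 = 2.23 bits/symbol.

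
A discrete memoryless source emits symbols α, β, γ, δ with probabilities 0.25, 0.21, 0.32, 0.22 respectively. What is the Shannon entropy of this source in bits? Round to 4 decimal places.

H = −Σ pᵢ log₂ pᵢ.
−0.25·log₂(0.25) = 0.5000
−0.21·log₂(0.21) = 0.4728
−0.32·log₂(0.32) = 0.5260
−0.22·log₂(0.22) = 0.4806
Sum ≈ 1.9794 → 1.9794 bits.

1.9794 bits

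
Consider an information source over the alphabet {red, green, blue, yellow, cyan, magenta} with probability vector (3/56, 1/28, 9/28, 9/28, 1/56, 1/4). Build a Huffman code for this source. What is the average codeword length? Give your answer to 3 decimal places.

Repeatedly combine the two least-probable nodes; the expected code length is the sum of the merged weights.
merge 1/56 + 1/28 → 3/56
merge 3/56 + 3/56 → 3/28
merge 3/28 + 1/4 → 5/14
merge 9/28 + 9/28 → 9/14
merge 5/14 + 9/14 → 1
L = 3/56 + 3/28 + 5/14 + 9/14 + 1 = 121/56 ≈ 2.161 bits/symbol.

2.161 bits/symbol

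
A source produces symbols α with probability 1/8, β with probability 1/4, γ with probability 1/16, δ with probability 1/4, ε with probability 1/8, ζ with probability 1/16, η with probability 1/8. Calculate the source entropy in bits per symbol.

2.625 bits

Each probability is a power of 1/2, so log₂(1/p) is an integer.
H = Σ p·log₂(1/p) = 1/8·3 + 1/4·2 + 1/16·4 + 1/4·2 + 1/8·3 + 1/16·4 + 1/8·3 = 2.625 bits.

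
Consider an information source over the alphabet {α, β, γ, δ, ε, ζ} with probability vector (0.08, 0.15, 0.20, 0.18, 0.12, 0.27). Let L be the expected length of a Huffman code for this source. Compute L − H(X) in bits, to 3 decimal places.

Entropy H = −Σ p log₂ p ≈ 2.4888 bits.
Huffman merges: 2/25+3/25→1/5; 3/20+9/50→33/100; 1/5+1/5→2/5; 27/100+33/100→3/5; 2/5+3/5→1. L = 253/100 ≈ 2.5300.
L − H = 2.5300 − 2.4888 = 0.041 bits.

0.041 bits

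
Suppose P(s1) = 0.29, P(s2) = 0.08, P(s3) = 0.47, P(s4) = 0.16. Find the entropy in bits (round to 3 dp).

1.744 bits

H = −Σ pᵢ log₂ pᵢ.
−0.29·log₂(0.29) = 0.5179
−0.08·log₂(0.08) = 0.2915
−0.47·log₂(0.47) = 0.5120
−0.16·log₂(0.16) = 0.4230
Sum ≈ 1.7444 → 1.744 bits.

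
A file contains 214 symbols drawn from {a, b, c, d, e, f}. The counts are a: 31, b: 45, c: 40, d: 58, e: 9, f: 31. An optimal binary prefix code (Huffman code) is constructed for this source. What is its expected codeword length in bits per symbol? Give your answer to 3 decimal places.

Probabilities are the counts divided by 214.
Repeatedly combine the two least-probable nodes; the expected code length is the sum of the merged weights.
merge 9/214 + 31/214 → 20/107
merge 31/214 + 20/107 → 71/214
merge 20/107 + 45/214 → 85/214
merge 29/107 + 71/214 → 129/214
merge 85/214 + 129/214 → 1
L = 20/107 + 71/214 + 85/214 + 129/214 + 1 = 539/214 ≈ 2.519 bits/symbol.

2.519 bits/symbol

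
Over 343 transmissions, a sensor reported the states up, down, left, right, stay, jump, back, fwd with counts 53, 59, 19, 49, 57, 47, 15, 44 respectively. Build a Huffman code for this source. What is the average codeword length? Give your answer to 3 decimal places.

2.927 bits/symbol

Probabilities are the counts divided by 343.
Repeatedly combine the two least-probable nodes; the expected code length is the sum of the merged weights.
merge 15/343 + 19/343 → 34/343
merge 34/343 + 44/343 → 78/343
merge 47/343 + 1/7 → 96/343
merge 53/343 + 57/343 → 110/343
merge 59/343 + 78/343 → 137/343
merge 96/343 + 110/343 → 206/343
merge 137/343 + 206/343 → 1
L = 34/343 + 78/343 + 96/343 + 110/343 + 137/343 + 206/343 + 1 = 1004/343 ≈ 2.927 bits/symbol.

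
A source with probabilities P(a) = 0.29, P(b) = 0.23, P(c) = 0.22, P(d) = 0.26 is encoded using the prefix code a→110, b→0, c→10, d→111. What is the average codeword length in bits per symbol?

L̄ = Σ pᵢ·ℓᵢ = 0.29·3 + 0.23·1 + 0.22·2 + 0.26·3 = 2.32 bits/symbol.

2.32 bits/symbol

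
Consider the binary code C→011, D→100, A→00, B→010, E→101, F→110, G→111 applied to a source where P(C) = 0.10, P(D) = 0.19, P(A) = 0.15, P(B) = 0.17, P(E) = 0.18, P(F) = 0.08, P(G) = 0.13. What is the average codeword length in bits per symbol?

L̄ = Σ pᵢ·ℓᵢ = 0.10·3 + 0.19·3 + 0.15·2 + 0.17·3 + 0.18·3 + 0.08·3 + 0.13·3 = 2.85 bits/symbol.

2.85 bits/symbol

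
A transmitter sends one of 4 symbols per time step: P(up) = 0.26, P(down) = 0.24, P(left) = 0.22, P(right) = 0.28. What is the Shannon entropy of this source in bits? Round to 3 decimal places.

1.994 bits

H = −Σ pᵢ log₂ pᵢ.
−0.26·log₂(0.26) = 0.5053
−0.24·log₂(0.24) = 0.4941
−0.22·log₂(0.22) = 0.4806
−0.28·log₂(0.28) = 0.5142
Sum ≈ 1.9942 → 1.994 bits.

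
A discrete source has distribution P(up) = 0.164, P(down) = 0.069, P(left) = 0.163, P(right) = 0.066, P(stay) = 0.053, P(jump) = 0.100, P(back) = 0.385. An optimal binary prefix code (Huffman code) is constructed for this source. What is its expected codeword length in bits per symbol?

Repeatedly combine the two least-probable nodes; the expected code length is the sum of the merged weights.
merge 53/1000 + 33/500 → 119/1000
merge 69/1000 + 1/10 → 169/1000
merge 119/1000 + 163/1000 → 141/500
merge 41/250 + 169/1000 → 333/1000
merge 141/500 + 333/1000 → 123/200
merge 77/200 + 123/200 → 1
L = 119/1000 + 169/1000 + 141/500 + 333/1000 + 123/200 + 1 = 1259/500 = 2.518 bits/symbol.

2.518 bits/symbol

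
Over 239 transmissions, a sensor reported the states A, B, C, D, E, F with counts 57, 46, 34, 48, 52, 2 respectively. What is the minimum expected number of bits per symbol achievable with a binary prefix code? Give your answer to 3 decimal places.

Probabilities are the counts divided by 239.
Repeatedly combine the two least-probable nodes; the expected code length is the sum of the merged weights.
merge 2/239 + 34/239 → 36/239
merge 36/239 + 46/239 → 82/239
merge 48/239 + 52/239 → 100/239
merge 57/239 + 82/239 → 139/239
merge 100/239 + 139/239 → 1
L = 36/239 + 82/239 + 100/239 + 139/239 + 1 = 596/239 ≈ 2.494 bits/symbol.

2.494 bits/symbol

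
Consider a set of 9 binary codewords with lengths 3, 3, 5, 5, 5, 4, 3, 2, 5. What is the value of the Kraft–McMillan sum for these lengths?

0.8125

With common denominator 2^5 = 32: Σ 2^(−ℓᵢ) = 4/32 + 4/32 + 1/32 + 1/32 + 1/32 + 2/32 + 4/32 + 8/32 + 1/32 = 26/32 = 0.8125.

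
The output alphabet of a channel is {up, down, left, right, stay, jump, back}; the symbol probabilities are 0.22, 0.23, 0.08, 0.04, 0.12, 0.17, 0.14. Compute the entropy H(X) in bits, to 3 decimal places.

H = −Σ pᵢ log₂ pᵢ.
−0.22·log₂(0.22) = 0.4806
−0.23·log₂(0.23) = 0.4877
−0.08·log₂(0.08) = 0.2915
−0.04·log₂(0.04) = 0.1858
−0.12·log₂(0.12) = 0.3671
−0.17·log₂(0.17) = 0.4346
−0.14·log₂(0.14) = 0.3971
Sum ≈ 2.6443 → 2.644 bits.

2.644 bits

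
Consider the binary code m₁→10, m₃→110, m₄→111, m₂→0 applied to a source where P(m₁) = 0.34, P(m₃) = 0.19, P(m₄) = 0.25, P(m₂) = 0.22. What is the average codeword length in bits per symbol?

2.22 bits/symbol

L̄ = Σ pᵢ·ℓᵢ = 0.34·2 + 0.19·3 + 0.25·3 + 0.22·1 = 2.22 bits/symbol.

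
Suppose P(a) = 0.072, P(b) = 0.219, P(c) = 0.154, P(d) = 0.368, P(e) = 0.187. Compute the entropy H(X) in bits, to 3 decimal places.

H = −Σ pᵢ log₂ pᵢ.
−0.072·log₂(0.072) = 0.2733
−0.219·log₂(0.219) = 0.4798
−0.154·log₂(0.154) = 0.4156
−0.368·log₂(0.368) = 0.5307
−0.187·log₂(0.187) = 0.4523
Sum ≈ 2.1518 → 2.152 bits.

2.152 bits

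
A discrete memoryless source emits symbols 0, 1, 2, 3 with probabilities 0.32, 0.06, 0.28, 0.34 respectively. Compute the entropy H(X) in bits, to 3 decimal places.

1.813 bits

H = −Σ pᵢ log₂ pᵢ.
−0.32·log₂(0.32) = 0.5260
−0.06·log₂(0.06) = 0.2435
−0.28·log₂(0.28) = 0.5142
−0.34·log₂(0.34) = 0.5292
Sum ≈ 1.8130 → 1.813 bits.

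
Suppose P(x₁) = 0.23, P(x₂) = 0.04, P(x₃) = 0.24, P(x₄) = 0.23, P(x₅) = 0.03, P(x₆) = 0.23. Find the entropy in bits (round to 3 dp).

2.295 bits

H = −Σ pᵢ log₂ pᵢ.
−0.23·log₂(0.23) = 0.4877
−0.04·log₂(0.04) = 0.1858
−0.24·log₂(0.24) = 0.4941
−0.23·log₂(0.23) = 0.4877
−0.03·log₂(0.03) = 0.1518
−0.23·log₂(0.23) = 0.4877
Sum ≈ 2.2947 → 2.295 bits.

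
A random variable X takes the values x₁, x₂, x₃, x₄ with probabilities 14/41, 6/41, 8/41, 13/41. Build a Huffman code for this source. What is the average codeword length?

2 bits/symbol

Repeatedly combine the two least-probable nodes; the expected code length is the sum of the merged weights.
merge 6/41 + 8/41 → 14/41
merge 13/41 + 14/41 → 27/41
merge 14/41 + 27/41 → 1
L = 14/41 + 27/41 + 1 = 2 bits/symbol.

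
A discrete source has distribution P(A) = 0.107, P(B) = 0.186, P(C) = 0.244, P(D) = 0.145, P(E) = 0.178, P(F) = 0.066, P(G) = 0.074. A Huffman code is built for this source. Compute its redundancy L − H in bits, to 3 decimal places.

Entropy H = −Σ p log₂ p ≈ 2.6769 bits.
Huffman merges: 33/500+37/500→7/50; 107/1000+7/50→247/1000; 29/200+89/500→323/1000; 93/500+61/250→43/100; 247/1000+323/1000→57/100; 43/100+57/100→1. L = 271/100 ≈ 2.7100.
L − H = 2.7100 − 2.6769 = 0.033 bits.

0.033 bits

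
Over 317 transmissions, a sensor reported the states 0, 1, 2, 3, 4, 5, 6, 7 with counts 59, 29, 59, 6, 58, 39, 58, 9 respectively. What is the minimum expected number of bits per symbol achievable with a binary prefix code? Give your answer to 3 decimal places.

2.814 bits/symbol

Probabilities are the counts divided by 317.
Repeatedly combine the two least-probable nodes; the expected code length is the sum of the merged weights.
merge 6/317 + 9/317 → 15/317
merge 15/317 + 29/317 → 44/317
merge 39/317 + 44/317 → 83/317
merge 58/317 + 58/317 → 116/317
merge 59/317 + 59/317 → 118/317
merge 83/317 + 116/317 → 199/317
merge 118/317 + 199/317 → 1
L = 15/317 + 44/317 + 83/317 + 116/317 + 118/317 + 199/317 + 1 = 892/317 ≈ 2.814 bits/symbol.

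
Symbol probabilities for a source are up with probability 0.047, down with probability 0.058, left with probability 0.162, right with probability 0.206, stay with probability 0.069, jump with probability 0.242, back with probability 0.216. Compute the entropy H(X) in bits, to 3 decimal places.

H = −Σ pᵢ log₂ pᵢ.
−0.047·log₂(0.047) = 0.2073
−0.058·log₂(0.058) = 0.2383
−0.162·log₂(0.162) = 0.4254
−0.206·log₂(0.206) = 0.4695
−0.069·log₂(0.069) = 0.2662
−0.242·log₂(0.242) = 0.4954
−0.216·log₂(0.216) = 0.4776
Sum ≈ 2.5796 → 2.580 bits.

2.580 bits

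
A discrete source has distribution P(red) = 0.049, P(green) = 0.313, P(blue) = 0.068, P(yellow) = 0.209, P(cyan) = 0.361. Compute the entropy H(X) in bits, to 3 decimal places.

2.004 bits

H = −Σ pᵢ log₂ pᵢ.
−0.049·log₂(0.049) = 0.2132
−0.313·log₂(0.313) = 0.5245
−0.068·log₂(0.068) = 0.2637
−0.209·log₂(0.209) = 0.4720
−0.361·log₂(0.361) = 0.5306
Sum ≈ 2.0041 → 2.004 bits.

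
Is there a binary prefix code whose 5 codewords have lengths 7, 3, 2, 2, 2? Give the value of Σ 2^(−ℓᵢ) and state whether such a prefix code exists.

0.8828125; yes

With common denominator 2^7 = 128: Σ 2^(−ℓᵢ) = 1/128 + 16/128 + 32/128 + 32/128 + 32/128 = 113/128 = 0.8828125.
Kraft's inequality requires Σ ≤ 1; here Σ = 0.8828125 ≤ 1, so such a prefix code exists.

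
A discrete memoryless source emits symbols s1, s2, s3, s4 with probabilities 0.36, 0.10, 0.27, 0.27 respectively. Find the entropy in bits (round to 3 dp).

1.883 bits

H = −Σ pᵢ log₂ pᵢ.
−0.36·log₂(0.36) = 0.5306
−0.10·log₂(0.10) = 0.3322
−0.27·log₂(0.27) = 0.5100
−0.27·log₂(0.27) = 0.5100
Sum ≈ 1.8829 → 1.883 bits.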